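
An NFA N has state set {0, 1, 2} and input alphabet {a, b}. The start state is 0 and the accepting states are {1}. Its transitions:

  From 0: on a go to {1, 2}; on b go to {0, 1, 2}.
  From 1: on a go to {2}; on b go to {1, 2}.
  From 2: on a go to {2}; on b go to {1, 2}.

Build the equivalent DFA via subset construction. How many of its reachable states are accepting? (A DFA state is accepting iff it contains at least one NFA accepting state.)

Start state of the DFA: {0}.
{0} --a--> {1, 2}  [new]
{0} --b--> {0, 1, 2}  [new]
{1, 2} --a--> {2}  [new]
{1, 2} --b--> {1, 2}  [seen]
{0, 1, 2} --a--> {1, 2}  [seen]
{0, 1, 2} --b--> {0, 1, 2}  [seen]
{2} --a--> {2}  [seen]
{2} --b--> {1, 2}  [seen]
Reachable DFA states: {0}, {1, 2}, {0, 1, 2}, {2}.
Accepting DFA states (contain an NFA accepting state): {1, 2}, {0, 1, 2}.

2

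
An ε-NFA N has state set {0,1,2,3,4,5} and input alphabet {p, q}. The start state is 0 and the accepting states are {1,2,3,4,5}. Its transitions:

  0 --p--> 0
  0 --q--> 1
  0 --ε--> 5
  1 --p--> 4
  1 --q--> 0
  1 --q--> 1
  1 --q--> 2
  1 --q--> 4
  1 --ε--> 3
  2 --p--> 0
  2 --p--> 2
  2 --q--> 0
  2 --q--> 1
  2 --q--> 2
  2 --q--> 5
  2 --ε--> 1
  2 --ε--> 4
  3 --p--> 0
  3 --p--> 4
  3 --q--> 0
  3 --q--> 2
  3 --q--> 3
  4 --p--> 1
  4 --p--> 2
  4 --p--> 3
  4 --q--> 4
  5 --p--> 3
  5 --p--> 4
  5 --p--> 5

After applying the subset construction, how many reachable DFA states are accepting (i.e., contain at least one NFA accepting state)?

6

Start state of the DFA: {0,5} (ε-closure of the NFA start).
{0,5} --p--> {0,3,4,5}  [new]
{0,5} --q--> {1,3}  [new]
{0,3,4,5} --p--> {0,1,2,3,4,5}  [new]
{0,3,4,5} --q--> {0,1,2,3,4,5}  [seen]
{1,3} --p--> {0,4,5}  [new]
{1,3} --q--> {0,1,2,3,4,5}  [seen]
{0,1,2,3,4,5} --p--> {0,1,2,3,4,5}  [seen]
{0,1,2,3,4,5} --q--> {0,1,2,3,4,5}  [seen]
{0,4,5} --p--> {0,1,2,3,4,5}  [seen]
{0,4,5} --q--> {1,3,4}  [new]
{1,3,4} --p--> {0,1,2,3,4,5}  [seen]
{1,3,4} --q--> {0,1,2,3,4,5}  [seen]
Reachable DFA states: {0,5}, {0,3,4,5}, {1,3}, {0,1,2,3,4,5}, {0,4,5}, {1,3,4}.
Accepting DFA states (contain an NFA accepting state): {0,5}, {0,3,4,5}, {1,3}, {0,1,2,3,4,5}, {0,4,5}, {1,3,4}.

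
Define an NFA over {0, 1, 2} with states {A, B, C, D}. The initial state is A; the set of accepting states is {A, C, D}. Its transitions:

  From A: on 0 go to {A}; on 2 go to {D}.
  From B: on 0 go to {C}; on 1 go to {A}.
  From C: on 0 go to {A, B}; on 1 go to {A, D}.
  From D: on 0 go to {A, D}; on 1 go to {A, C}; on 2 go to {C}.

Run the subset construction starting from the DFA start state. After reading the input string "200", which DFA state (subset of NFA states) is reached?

{A, D}

Start: {A}.
δ(A,2) = {D}.
Union: {D}.
After 2: {D}.
δ(D,0) = {A, D}.
Union: {A, D}.
After 0: {A, D}.
δ(A,0) = {A}; δ(D,0) = {A, D}.
Union: {A, D}.
After 0: {A, D}.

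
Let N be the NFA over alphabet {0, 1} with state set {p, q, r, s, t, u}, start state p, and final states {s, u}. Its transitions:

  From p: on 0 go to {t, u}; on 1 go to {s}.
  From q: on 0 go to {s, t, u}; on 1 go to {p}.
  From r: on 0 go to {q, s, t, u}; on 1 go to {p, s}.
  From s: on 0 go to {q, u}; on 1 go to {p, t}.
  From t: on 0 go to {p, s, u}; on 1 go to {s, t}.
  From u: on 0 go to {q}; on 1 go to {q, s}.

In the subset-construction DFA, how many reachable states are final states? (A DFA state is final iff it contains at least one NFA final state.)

Start state of the DFA: {p}.
{p} --0--> {t, u}  [new]
{p} --1--> {s}  [new]
{t, u} --0--> {p, q, s, u}  [new]
{t, u} --1--> {q, s, t}  [new]
{s} --0--> {q, u}  [new]
{s} --1--> {p, t}  [new]
{p, q, s, u} --0--> {q, s, t, u}  [new]
{p, q, s, u} --1--> {p, q, s, t}  [new]
{q, s, t} --0--> {p, q, s, t, u}  [new]
{q, s, t} --1--> {p, s, t}  [new]
{q, u} --0--> {q, s, t, u}  [seen]
{q, u} --1--> {p, q, s}  [new]
{p, t} --0--> {p, s, t, u}  [new]
{p, t} --1--> {s, t}  [new]
{q, s, t, u} --0--> {p, q, s, t, u}  [seen]
{q, s, t, u} --1--> {p, q, s, t}  [seen]
{p, q, s, t} --0--> {p, q, s, t, u}  [seen]
{p, q, s, t} --1--> {p, s, t}  [seen]
{p, q, s, t, u} --0--> {p, q, s, t, u}  [seen]
{p, q, s, t, u} --1--> {p, q, s, t}  [seen]
{p, s, t} --0--> {p, q, s, t, u}  [seen]
{p, s, t} --1--> {p, s, t}  [seen]
{p, q, s} --0--> {q, s, t, u}  [seen]
{p, q, s} --1--> {p, s, t}  [seen]
{p, s, t, u} --0--> {p, q, s, t, u}  [seen]
{p, s, t, u} --1--> {p, q, s, t}  [seen]
{s, t} --0--> {p, q, s, u}  [seen]
{s, t} --1--> {p, s, t}  [seen]
Reachable DFA states: {p}, {t, u}, {s}, {p, q, s, u}, {q, s, t}, {q, u}, {p, t}, {q, s, t, u}, {p, q, s, t}, {p, q, s, t, u}, {p, s, t}, {p, q, s}, {p, s, t, u}, {s, t}.
Accepting DFA states (contain an NFA accepting state): {t, u}, {s}, {p, q, s, u}, {q, s, t}, {q, u}, {q, s, t, u}, {p, q, s, t}, {p, q, s, t, u}, {p, s, t}, {p, q, s}, {p, s, t, u}, {s, t}.

12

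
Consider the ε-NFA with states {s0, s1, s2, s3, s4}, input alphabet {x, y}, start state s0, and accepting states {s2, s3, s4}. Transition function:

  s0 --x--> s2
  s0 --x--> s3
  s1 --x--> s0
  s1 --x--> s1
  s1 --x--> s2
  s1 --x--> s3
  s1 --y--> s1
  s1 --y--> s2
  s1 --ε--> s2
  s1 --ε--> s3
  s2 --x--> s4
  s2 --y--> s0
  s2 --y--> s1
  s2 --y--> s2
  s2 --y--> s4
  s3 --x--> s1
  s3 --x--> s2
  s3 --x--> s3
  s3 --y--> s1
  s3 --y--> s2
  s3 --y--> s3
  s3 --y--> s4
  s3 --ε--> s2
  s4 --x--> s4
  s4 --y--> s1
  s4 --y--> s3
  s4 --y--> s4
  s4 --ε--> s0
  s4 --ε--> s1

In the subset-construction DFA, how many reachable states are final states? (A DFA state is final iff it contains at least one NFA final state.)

Start state of the DFA: {s0} (ε-closure of the NFA start).
{s0} --x--> {s2, s3}  [new]
{s0} --y--> ∅  [new]
{s2, s3} --x--> {s0, s1, s2, s3, s4}  [new]
{s2, s3} --y--> {s0, s1, s2, s3, s4}  [seen]
∅ --x--> ∅  [seen]
∅ --y--> ∅  [seen]
{s0, s1, s2, s3, s4} --x--> {s0, s1, s2, s3, s4}  [seen]
{s0, s1, s2, s3, s4} --y--> {s0, s1, s2, s3, s4}  [seen]
Reachable DFA states: {s0}, {s2, s3}, ∅, {s0, s1, s2, s3, s4}.
Accepting DFA states (contain an NFA accepting state): {s2, s3}, {s0, s1, s2, s3, s4}.

2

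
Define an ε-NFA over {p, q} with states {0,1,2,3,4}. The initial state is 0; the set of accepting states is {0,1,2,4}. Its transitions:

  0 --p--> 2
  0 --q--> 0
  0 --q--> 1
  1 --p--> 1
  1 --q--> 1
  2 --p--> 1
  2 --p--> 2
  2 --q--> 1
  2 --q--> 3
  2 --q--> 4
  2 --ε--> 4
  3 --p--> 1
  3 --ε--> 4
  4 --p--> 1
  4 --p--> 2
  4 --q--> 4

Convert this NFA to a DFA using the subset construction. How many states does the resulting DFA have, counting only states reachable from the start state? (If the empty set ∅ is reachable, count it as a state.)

6

Start state of the DFA: {0} (ε-closure of the NFA start).
{0} --p--> {2,4}  [new]
{0} --q--> {0,1}  [new]
{2,4} --p--> {1,2,4}  [new]
{2,4} --q--> {1,3,4}  [new]
{0,1} --p--> {1,2,4}  [seen]
{0,1} --q--> {0,1}  [seen]
{1,2,4} --p--> {1,2,4}  [seen]
{1,2,4} --q--> {1,3,4}  [seen]
{1,3,4} --p--> {1,2,4}  [seen]
{1,3,4} --q--> {1,4}  [new]
{1,4} --p--> {1,2,4}  [seen]
{1,4} --q--> {1,4}  [seen]
Reachable DFA states: {0}, {2,4}, {0,1}, {1,2,4}, {1,3,4}, {1,4}.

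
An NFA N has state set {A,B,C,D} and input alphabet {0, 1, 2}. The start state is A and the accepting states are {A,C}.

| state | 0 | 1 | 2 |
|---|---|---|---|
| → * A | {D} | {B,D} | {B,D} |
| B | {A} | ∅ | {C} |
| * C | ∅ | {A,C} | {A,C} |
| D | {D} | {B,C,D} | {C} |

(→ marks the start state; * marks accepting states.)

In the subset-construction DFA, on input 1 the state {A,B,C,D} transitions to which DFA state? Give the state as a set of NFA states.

{A,B,C,D}

δ(A,1) = {B,D}; δ(B,1) = ∅; δ(C,1) = {A,C}; δ(D,1) = {B,C,D}.
Union: {A,B,C,D}.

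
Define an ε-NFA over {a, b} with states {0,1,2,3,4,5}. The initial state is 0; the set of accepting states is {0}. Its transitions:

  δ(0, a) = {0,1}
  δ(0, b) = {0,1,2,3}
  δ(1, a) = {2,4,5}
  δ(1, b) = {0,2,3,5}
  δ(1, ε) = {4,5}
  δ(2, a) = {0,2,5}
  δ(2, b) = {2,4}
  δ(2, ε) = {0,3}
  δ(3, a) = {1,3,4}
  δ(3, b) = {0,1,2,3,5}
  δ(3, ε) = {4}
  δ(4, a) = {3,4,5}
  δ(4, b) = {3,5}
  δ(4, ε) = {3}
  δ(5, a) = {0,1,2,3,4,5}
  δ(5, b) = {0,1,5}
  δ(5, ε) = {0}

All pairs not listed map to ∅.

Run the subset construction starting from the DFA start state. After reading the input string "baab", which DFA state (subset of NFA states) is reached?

Start: {0}.
δ(0,b) = {0,1,2,3}.
Union: {0,1,2,3}.
ε-closure gives {0,1,2,3,4,5}.
After b: {0,1,2,3,4,5}.
δ(0,a) = {0,1}; δ(1,a) = {2,4,5}; δ(2,a) = {0,2,5}; δ(3,a) = {1,3,4}; δ(4,a) = {3,4,5}; δ(5,a) = {0,1,2,3,4,5}.
Union: {0,1,2,3,4,5}.
After a: {0,1,2,3,4,5}.
δ(0,a) = {0,1}; δ(1,a) = {2,4,5}; δ(2,a) = {0,2,5}; δ(3,a) = {1,3,4}; δ(4,a) = {3,4,5}; δ(5,a) = {0,1,2,3,4,5}.
Union: {0,1,2,3,4,5}.
After a: {0,1,2,3,4,5}.
δ(0,b) = {0,1,2,3}; δ(1,b) = {0,2,3,5}; δ(2,b) = {2,4}; δ(3,b) = {0,1,2,3,5}; δ(4,b) = {3,5}; δ(5,b) = {0,1,5}.
Union: {0,1,2,3,4,5}.
After b: {0,1,2,3,4,5}.

{0,1,2,3,4,5}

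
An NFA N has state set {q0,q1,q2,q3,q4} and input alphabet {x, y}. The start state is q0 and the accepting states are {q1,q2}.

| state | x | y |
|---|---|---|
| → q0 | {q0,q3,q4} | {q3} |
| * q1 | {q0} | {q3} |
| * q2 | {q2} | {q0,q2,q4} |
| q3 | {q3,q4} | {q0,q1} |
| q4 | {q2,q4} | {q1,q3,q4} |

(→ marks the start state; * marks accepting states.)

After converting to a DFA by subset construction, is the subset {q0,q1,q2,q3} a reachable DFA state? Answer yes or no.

Start state of the DFA: {q0}.
{q0} --x--> {q0,q3,q4}  [new]
{q0} --y--> {q3}  [new]
{q0,q3,q4} --x--> {q0,q2,q3,q4}  [new]
{q0,q3,q4} --y--> {q0,q1,q3,q4}  [new]
{q3} --x--> {q3,q4}  [new]
{q3} --y--> {q0,q1}  [new]
{q0,q2,q3,q4} --x--> {q0,q2,q3,q4}  [seen]
{q0,q2,q3,q4} --y--> {q0,q1,q2,q3,q4}  [new]
{q0,q1,q3,q4} --x--> {q0,q2,q3,q4}  [seen]
{q0,q1,q3,q4} --y--> {q0,q1,q3,q4}  [seen]
{q3,q4} --x--> {q2,q3,q4}  [new]
{q3,q4} --y--> {q0,q1,q3,q4}  [seen]
{q0,q1} --x--> {q0,q3,q4}  [seen]
{q0,q1} --y--> {q3}  [seen]
{q0,q1,q2,q3,q4} --x--> {q0,q2,q3,q4}  [seen]
{q0,q1,q2,q3,q4} --y--> {q0,q1,q2,q3,q4}  [seen]
{q2,q3,q4} --x--> {q2,q3,q4}  [seen]
{q2,q3,q4} --y--> {q0,q1,q2,q3,q4}  [seen]
Reachable DFA states: {q0}, {q0,q3,q4}, {q3}, {q0,q2,q3,q4}, {q0,q1,q3,q4}, {q3,q4}, {q0,q1}, {q0,q1,q2,q3,q4}, {q2,q3,q4}.
{q0,q1,q2,q3} is not among them.

no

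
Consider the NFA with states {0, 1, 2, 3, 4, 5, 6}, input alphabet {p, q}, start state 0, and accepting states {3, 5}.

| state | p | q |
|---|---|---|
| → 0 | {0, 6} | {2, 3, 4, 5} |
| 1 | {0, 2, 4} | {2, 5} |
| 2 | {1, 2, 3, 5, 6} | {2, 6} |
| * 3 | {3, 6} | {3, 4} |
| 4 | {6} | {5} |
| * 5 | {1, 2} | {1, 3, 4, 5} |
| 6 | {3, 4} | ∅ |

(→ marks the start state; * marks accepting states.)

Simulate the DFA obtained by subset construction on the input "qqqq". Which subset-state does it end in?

{1, 2, 3, 4, 5, 6}

Start: {0}.
δ(0,q) = {2, 3, 4, 5}.
Union: {2, 3, 4, 5}.
After q: {2, 3, 4, 5}.
δ(2,q) = {2, 6}; δ(3,q) = {3, 4}; δ(4,q) = {5}; δ(5,q) = {1, 3, 4, 5}.
Union: {1, 2, 3, 4, 5, 6}.
After q: {1, 2, 3, 4, 5, 6}.
δ(1,q) = {2, 5}; δ(2,q) = {2, 6}; δ(3,q) = {3, 4}; δ(4,q) = {5}; δ(5,q) = {1, 3, 4, 5}; δ(6,q) = ∅.
Union: {1, 2, 3, 4, 5, 6}.
After q: {1, 2, 3, 4, 5, 6}.
δ(1,q) = {2, 5}; δ(2,q) = {2, 6}; δ(3,q) = {3, 4}; δ(4,q) = {5}; δ(5,q) = {1, 3, 4, 5}; δ(6,q) = ∅.
Union: {1, 2, 3, 4, 5, 6}.
After q: {1, 2, 3, 4, 5, 6}.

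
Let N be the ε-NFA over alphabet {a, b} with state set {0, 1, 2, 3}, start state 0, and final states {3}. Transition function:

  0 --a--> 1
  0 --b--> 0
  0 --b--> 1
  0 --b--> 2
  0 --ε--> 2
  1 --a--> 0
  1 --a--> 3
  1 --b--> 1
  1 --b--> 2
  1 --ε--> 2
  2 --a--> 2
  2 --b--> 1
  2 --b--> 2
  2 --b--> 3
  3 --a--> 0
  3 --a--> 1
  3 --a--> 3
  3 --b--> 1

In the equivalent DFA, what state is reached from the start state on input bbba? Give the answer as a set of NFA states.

{0, 1, 2, 3}

Start: {0, 2}.
δ(0,b) = {0, 1, 2}; δ(2,b) = {1, 2, 3}.
Union: {0, 1, 2, 3}.
After b: {0, 1, 2, 3}.
δ(0,b) = {0, 1, 2}; δ(1,b) = {1, 2}; δ(2,b) = {1, 2, 3}; δ(3,b) = {1}.
Union: {0, 1, 2, 3}.
After b: {0, 1, 2, 3}.
δ(0,b) = {0, 1, 2}; δ(1,b) = {1, 2}; δ(2,b) = {1, 2, 3}; δ(3,b) = {1}.
Union: {0, 1, 2, 3}.
After b: {0, 1, 2, 3}.
δ(0,a) = {1}; δ(1,a) = {0, 3}; δ(2,a) = {2}; δ(3,a) = {0, 1, 3}.
Union: {0, 1, 2, 3}.
After a: {0, 1, 2, 3}.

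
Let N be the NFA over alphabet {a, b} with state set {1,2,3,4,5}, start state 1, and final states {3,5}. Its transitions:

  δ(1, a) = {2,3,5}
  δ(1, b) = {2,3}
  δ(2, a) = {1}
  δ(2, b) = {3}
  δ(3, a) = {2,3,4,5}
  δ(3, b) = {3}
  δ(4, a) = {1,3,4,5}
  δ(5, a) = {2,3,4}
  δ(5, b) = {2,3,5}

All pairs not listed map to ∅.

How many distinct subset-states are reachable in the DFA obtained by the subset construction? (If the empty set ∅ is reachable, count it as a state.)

Start state of the DFA: {1}.
{1} --a--> {2,3,5}  [new]
{1} --b--> {2,3}  [new]
{2,3,5} --a--> {1,2,3,4,5}  [new]
{2,3,5} --b--> {2,3,5}  [seen]
{2,3} --a--> {1,2,3,4,5}  [seen]
{2,3} --b--> {3}  [new]
{1,2,3,4,5} --a--> {1,2,3,4,5}  [seen]
{1,2,3,4,5} --b--> {2,3,5}  [seen]
{3} --a--> {2,3,4,5}  [new]
{3} --b--> {3}  [seen]
{2,3,4,5} --a--> {1,2,3,4,5}  [seen]
{2,3,4,5} --b--> {2,3,5}  [seen]
Reachable DFA states: {1}, {2,3,5}, {2,3}, {1,2,3,4,5}, {3}, {2,3,4,5}.

6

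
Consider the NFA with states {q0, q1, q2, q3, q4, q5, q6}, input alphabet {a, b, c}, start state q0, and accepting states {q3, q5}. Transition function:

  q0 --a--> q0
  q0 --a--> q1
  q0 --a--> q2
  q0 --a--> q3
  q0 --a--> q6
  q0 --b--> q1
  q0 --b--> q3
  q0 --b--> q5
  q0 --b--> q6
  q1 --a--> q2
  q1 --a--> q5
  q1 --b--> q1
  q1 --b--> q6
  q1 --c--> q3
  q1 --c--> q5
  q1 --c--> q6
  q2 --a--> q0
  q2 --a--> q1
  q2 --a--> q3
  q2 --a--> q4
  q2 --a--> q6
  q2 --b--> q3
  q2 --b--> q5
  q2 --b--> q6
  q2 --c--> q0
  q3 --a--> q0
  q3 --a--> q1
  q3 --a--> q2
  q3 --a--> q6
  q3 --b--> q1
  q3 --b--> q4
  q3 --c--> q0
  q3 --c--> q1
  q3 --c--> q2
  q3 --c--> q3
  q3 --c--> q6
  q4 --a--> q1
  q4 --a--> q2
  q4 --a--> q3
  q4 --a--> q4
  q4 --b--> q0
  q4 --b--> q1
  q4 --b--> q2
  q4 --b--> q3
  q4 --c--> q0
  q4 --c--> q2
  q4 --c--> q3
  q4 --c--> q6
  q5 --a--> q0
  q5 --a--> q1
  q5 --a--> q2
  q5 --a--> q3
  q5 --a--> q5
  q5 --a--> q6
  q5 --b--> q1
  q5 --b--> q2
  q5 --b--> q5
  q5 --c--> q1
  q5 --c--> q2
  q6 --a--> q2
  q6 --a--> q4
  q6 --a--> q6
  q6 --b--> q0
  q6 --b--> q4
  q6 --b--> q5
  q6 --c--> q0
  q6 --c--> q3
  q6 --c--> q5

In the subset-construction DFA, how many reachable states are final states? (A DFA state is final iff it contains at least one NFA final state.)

6

Start state of the DFA: {q0}.
{q0} --a--> {q0, q1, q2, q3, q6}  [new]
{q0} --b--> {q1, q3, q5, q6}  [new]
{q0} --c--> ∅  [new]
{q0, q1, q2, q3, q6} --a--> {q0, q1, q2, q3, q4, q5, q6}  [new]
{q0, q1, q2, q3, q6} --b--> {q0, q1, q3, q4, q5, q6}  [new]
{q0, q1, q2, q3, q6} --c--> {q0, q1, q2, q3, q5, q6}  [new]
{q1, q3, q5, q6} --a--> {q0, q1, q2, q3, q4, q5, q6}  [seen]
{q1, q3, q5, q6} --b--> {q0, q1, q2, q4, q5, q6}  [new]
{q1, q3, q5, q6} --c--> {q0, q1, q2, q3, q5, q6}  [seen]
∅ --a--> ∅  [seen]
∅ --b--> ∅  [seen]
∅ --c--> ∅  [seen]
{q0, q1, q2, q3, q4, q5, q6} --a--> {q0, q1, q2, q3, q4, q5, q6}  [seen]
{q0, q1, q2, q3, q4, q5, q6} --b--> {q0, q1, q2, q3, q4, q5, q6}  [seen]
{q0, q1, q2, q3, q4, q5, q6} --c--> {q0, q1, q2, q3, q5, q6}  [seen]
{q0, q1, q3, q4, q5, q6} --a--> {q0, q1, q2, q3, q4, q5, q6}  [seen]
{q0, q1, q3, q4, q5, q6} --b--> {q0, q1, q2, q3, q4, q5, q6}  [seen]
{q0, q1, q3, q4, q5, q6} --c--> {q0, q1, q2, q3, q5, q6}  [seen]
{q0, q1, q2, q3, q5, q6} --a--> {q0, q1, q2, q3, q4, q5, q6}  [seen]
{q0, q1, q2, q3, q5, q6} --b--> {q0, q1, q2, q3, q4, q5, q6}  [seen]
{q0, q1, q2, q3, q5, q6} --c--> {q0, q1, q2, q3, q5, q6}  [seen]
{q0, q1, q2, q4, q5, q6} --a--> {q0, q1, q2, q3, q4, q5, q6}  [seen]
{q0, q1, q2, q4, q5, q6} --b--> {q0, q1, q2, q3, q4, q5, q6}  [seen]
{q0, q1, q2, q4, q5, q6} --c--> {q0, q1, q2, q3, q5, q6}  [seen]
Reachable DFA states: {q0}, {q0, q1, q2, q3, q6}, {q1, q3, q5, q6}, ∅, {q0, q1, q2, q3, q4, q5, q6}, {q0, q1, q3, q4, q5, q6}, {q0, q1, q2, q3, q5, q6}, {q0, q1, q2, q4, q5, q6}.
Accepting DFA states (contain an NFA accepting state): {q0, q1, q2, q3, q6}, {q1, q3, q5, q6}, {q0, q1, q2, q3, q4, q5, q6}, {q0, q1, q3, q4, q5, q6}, {q0, q1, q2, q3, q5, q6}, {q0, q1, q2, q4, q5, q6}.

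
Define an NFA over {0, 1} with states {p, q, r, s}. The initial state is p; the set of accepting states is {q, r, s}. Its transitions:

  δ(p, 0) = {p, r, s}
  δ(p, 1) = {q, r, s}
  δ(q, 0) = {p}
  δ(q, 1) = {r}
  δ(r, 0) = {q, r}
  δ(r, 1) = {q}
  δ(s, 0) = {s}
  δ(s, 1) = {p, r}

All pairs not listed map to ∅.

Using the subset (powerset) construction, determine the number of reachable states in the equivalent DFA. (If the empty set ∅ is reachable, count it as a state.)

Start state of the DFA: {p}.
{p} --0--> {p, r, s}  [new]
{p} --1--> {q, r, s}  [new]
{p, r, s} --0--> {p, q, r, s}  [new]
{p, r, s} --1--> {p, q, r, s}  [seen]
{q, r, s} --0--> {p, q, r, s}  [seen]
{q, r, s} --1--> {p, q, r}  [new]
{p, q, r, s} --0--> {p, q, r, s}  [seen]
{p, q, r, s} --1--> {p, q, r, s}  [seen]
{p, q, r} --0--> {p, q, r, s}  [seen]
{p, q, r} --1--> {q, r, s}  [seen]
Reachable DFA states: {p}, {p, r, s}, {q, r, s}, {p, q, r, s}, {p, q, r}.

5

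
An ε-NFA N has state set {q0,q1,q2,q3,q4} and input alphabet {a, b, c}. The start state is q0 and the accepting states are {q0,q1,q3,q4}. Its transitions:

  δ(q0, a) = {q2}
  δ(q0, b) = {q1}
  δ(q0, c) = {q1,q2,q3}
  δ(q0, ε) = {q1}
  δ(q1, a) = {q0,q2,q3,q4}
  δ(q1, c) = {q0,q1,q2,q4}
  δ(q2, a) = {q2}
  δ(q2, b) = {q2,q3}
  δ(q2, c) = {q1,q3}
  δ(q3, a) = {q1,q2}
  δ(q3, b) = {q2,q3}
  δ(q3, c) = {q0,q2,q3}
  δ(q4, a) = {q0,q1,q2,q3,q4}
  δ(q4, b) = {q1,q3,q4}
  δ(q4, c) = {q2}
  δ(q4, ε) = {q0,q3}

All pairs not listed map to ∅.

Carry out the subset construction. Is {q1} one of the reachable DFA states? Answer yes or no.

yes

Start state of the DFA: {q0,q1} (ε-closure of the NFA start).
{q0,q1} --a--> {q0,q1,q2,q3,q4}  [new]
{q0,q1} --b--> {q1}  [new]
{q0,q1} --c--> {q0,q1,q2,q3,q4}  [seen]
{q0,q1,q2,q3,q4} --a--> {q0,q1,q2,q3,q4}  [seen]
{q0,q1,q2,q3,q4} --b--> {q0,q1,q2,q3,q4}  [seen]
{q0,q1,q2,q3,q4} --c--> {q0,q1,q2,q3,q4}  [seen]
{q1} --a--> {q0,q1,q2,q3,q4}  [seen]
{q1} --b--> ∅  [new]
{q1} --c--> {q0,q1,q2,q3,q4}  [seen]
∅ --a--> ∅  [seen]
∅ --b--> ∅  [seen]
∅ --c--> ∅  [seen]
Reachable DFA states: {q0,q1}, {q0,q1,q2,q3,q4}, {q1}, ∅.
{q1} is among them.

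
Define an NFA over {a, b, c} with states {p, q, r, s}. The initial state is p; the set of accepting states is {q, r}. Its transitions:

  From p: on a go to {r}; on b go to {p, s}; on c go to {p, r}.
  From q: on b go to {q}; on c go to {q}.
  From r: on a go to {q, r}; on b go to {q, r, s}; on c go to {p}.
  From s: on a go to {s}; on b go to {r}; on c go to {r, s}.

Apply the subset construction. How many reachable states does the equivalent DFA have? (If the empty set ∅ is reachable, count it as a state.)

12

Start state of the DFA: {p}.
{p} --a--> {r}  [new]
{p} --b--> {p, s}  [new]
{p} --c--> {p, r}  [new]
{r} --a--> {q, r}  [new]
{r} --b--> {q, r, s}  [new]
{r} --c--> {p}  [seen]
{p, s} --a--> {r, s}  [new]
{p, s} --b--> {p, r, s}  [new]
{p, s} --c--> {p, r, s}  [seen]
{p, r} --a--> {q, r}  [seen]
{p, r} --b--> {p, q, r, s}  [new]
{p, r} --c--> {p, r}  [seen]
{q, r} --a--> {q, r}  [seen]
{q, r} --b--> {q, r, s}  [seen]
{q, r} --c--> {p, q}  [new]
{q, r, s} --a--> {q, r, s}  [seen]
{q, r, s} --b--> {q, r, s}  [seen]
{q, r, s} --c--> {p, q, r, s}  [seen]
{r, s} --a--> {q, r, s}  [seen]
{r, s} --b--> {q, r, s}  [seen]
{r, s} --c--> {p, r, s}  [seen]
{p, r, s} --a--> {q, r, s}  [seen]
{p, r, s} --b--> {p, q, r, s}  [seen]
{p, r, s} --c--> {p, r, s}  [seen]
{p, q, r, s} --a--> {q, r, s}  [seen]
{p, q, r, s} --b--> {p, q, r, s}  [seen]
{p, q, r, s} --c--> {p, q, r, s}  [seen]
{p, q} --a--> {r}  [seen]
{p, q} --b--> {p, q, s}  [new]
{p, q} --c--> {p, q, r}  [new]
{p, q, s} --a--> {r, s}  [seen]
{p, q, s} --b--> {p, q, r, s}  [seen]
{p, q, s} --c--> {p, q, r, s}  [seen]
{p, q, r} --a--> {q, r}  [seen]
{p, q, r} --b--> {p, q, r, s}  [seen]
{p, q, r} --c--> {p, q, r}  [seen]
Reachable DFA states: {p}, {r}, {p, s}, {p, r}, {q, r}, {q, r, s}, {r, s}, {p, r, s}, {p, q, r, s}, {p, q}, {p, q, s}, {p, q, r}.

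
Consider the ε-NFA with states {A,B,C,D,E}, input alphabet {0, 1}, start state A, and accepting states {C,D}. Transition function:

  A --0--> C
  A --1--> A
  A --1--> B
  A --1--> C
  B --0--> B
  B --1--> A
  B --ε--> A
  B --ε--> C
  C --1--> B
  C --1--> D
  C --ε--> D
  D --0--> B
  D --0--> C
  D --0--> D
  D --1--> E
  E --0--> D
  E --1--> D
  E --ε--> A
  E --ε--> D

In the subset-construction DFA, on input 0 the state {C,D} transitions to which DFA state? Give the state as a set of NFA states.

{A,B,C,D}

δ(C,0) = ∅; δ(D,0) = {B,C,D}.
Union: {B,C,D}.
ε-closure gives {A,B,C,D}.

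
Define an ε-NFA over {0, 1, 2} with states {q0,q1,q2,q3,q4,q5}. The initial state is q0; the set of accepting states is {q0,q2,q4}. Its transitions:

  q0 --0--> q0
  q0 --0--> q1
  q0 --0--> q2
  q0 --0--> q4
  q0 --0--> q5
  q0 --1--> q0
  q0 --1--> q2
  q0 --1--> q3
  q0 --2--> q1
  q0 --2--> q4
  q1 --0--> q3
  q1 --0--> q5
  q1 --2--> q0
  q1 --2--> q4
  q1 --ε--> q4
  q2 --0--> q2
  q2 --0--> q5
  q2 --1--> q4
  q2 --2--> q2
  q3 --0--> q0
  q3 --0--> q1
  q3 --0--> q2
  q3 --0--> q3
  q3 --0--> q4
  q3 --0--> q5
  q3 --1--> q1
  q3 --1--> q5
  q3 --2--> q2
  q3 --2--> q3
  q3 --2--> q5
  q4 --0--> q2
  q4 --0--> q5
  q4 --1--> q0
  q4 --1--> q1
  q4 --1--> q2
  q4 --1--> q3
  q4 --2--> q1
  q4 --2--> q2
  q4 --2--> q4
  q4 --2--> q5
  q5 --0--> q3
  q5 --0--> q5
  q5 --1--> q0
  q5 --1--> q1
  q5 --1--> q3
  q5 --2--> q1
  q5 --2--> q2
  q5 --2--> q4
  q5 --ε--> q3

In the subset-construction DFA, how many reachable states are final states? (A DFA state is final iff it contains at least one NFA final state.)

Start state of the DFA: {q0} (ε-closure of the NFA start).
{q0} --0--> {q0,q1,q2,q3,q4,q5}  [new]
{q0} --1--> {q0,q2,q3}  [new]
{q0} --2--> {q1,q4}  [new]
{q0,q1,q2,q3,q4,q5} --0--> {q0,q1,q2,q3,q4,q5}  [seen]
{q0,q1,q2,q3,q4,q5} --1--> {q0,q1,q2,q3,q4,q5}  [seen]
{q0,q1,q2,q3,q4,q5} --2--> {q0,q1,q2,q3,q4,q5}  [seen]
{q0,q2,q3} --0--> {q0,q1,q2,q3,q4,q5}  [seen]
{q0,q2,q3} --1--> {q0,q1,q2,q3,q4,q5}  [seen]
{q0,q2,q3} --2--> {q1,q2,q3,q4,q5}  [new]
{q1,q4} --0--> {q2,q3,q5}  [new]
{q1,q4} --1--> {q0,q1,q2,q3,q4}  [new]
{q1,q4} --2--> {q0,q1,q2,q3,q4,q5}  [seen]
{q1,q2,q3,q4,q5} --0--> {q0,q1,q2,q3,q4,q5}  [seen]
{q1,q2,q3,q4,q5} --1--> {q0,q1,q2,q3,q4,q5}  [seen]
{q1,q2,q3,q4,q5} --2--> {q0,q1,q2,q3,q4,q5}  [seen]
{q2,q3,q5} --0--> {q0,q1,q2,q3,q4,q5}  [seen]
{q2,q3,q5} --1--> {q0,q1,q3,q4,q5}  [new]
{q2,q3,q5} --2--> {q1,q2,q3,q4,q5}  [seen]
{q0,q1,q2,q3,q4} --0--> {q0,q1,q2,q3,q4,q5}  [seen]
{q0,q1,q2,q3,q4} --1--> {q0,q1,q2,q3,q4,q5}  [seen]
{q0,q1,q2,q3,q4} --2--> {q0,q1,q2,q3,q4,q5}  [seen]
{q0,q1,q3,q4,q5} --0--> {q0,q1,q2,q3,q4,q5}  [seen]
{q0,q1,q3,q4,q5} --1--> {q0,q1,q2,q3,q4,q5}  [seen]
{q0,q1,q3,q4,q5} --2--> {q0,q1,q2,q3,q4,q5}  [seen]
Reachable DFA states: {q0}, {q0,q1,q2,q3,q4,q5}, {q0,q2,q3}, {q1,q4}, {q1,q2,q3,q4,q5}, {q2,q3,q5}, {q0,q1,q2,q3,q4}, {q0,q1,q3,q4,q5}.
Accepting DFA states (contain an NFA accepting state): {q0}, {q0,q1,q2,q3,q4,q5}, {q0,q2,q3}, {q1,q4}, {q1,q2,q3,q4,q5}, {q2,q3,q5}, {q0,q1,q2,q3,q4}, {q0,q1,q3,q4,q5}.

8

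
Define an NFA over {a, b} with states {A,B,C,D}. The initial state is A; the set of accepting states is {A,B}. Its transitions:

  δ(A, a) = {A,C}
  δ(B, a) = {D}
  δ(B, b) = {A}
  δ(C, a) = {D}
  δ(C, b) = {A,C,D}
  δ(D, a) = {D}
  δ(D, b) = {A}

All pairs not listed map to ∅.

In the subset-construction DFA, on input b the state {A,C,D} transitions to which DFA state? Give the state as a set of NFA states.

{A,C,D}

δ(A,b) = ∅; δ(C,b) = {A,C,D}; δ(D,b) = {A}.
Union: {A,C,D}.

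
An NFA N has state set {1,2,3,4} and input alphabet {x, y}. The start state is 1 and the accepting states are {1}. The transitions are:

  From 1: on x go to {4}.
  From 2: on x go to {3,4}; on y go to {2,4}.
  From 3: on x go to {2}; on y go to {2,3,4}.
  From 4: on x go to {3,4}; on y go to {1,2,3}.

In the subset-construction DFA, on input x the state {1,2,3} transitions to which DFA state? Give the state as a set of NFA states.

{2,3,4}

δ(1,x) = {4}; δ(2,x) = {3,4}; δ(3,x) = {2}.
Union: {2,3,4}.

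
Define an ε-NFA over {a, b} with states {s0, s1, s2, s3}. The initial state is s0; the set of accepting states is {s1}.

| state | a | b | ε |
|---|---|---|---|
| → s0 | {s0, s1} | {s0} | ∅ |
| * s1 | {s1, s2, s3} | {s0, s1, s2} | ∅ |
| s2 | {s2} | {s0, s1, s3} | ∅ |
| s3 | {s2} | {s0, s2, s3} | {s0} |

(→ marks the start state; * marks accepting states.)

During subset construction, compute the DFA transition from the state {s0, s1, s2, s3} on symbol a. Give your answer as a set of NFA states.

{s0, s1, s2, s3}

δ(s0,a) = {s0, s1}; δ(s1,a) = {s1, s2, s3}; δ(s2,a) = {s2}; δ(s3,a) = {s2}.
Union: {s0, s1, s2, s3}.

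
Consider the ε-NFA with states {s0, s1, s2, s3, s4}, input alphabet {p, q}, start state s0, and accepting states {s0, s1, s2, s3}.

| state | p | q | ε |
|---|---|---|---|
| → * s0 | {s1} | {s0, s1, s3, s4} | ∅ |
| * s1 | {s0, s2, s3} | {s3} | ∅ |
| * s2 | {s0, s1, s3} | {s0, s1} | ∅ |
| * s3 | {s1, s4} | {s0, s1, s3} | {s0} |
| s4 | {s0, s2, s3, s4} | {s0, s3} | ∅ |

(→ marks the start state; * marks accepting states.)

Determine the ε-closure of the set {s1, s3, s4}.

{s0, s1, s3, s4}

Begin with {s1, s3, s4}.
s3 →ε {s0}; add s0.
ε-closure = {s0, s1, s3, s4}.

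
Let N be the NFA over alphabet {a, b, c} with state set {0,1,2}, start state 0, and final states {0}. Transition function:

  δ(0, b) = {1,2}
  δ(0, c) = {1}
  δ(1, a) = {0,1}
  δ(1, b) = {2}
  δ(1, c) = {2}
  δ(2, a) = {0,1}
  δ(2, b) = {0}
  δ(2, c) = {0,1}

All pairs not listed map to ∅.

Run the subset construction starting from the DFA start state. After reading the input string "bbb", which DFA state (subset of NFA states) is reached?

Start: {0}.
δ(0,b) = {1,2}.
Union: {1,2}.
After b: {1,2}.
δ(1,b) = {2}; δ(2,b) = {0}.
Union: {0,2}.
After b: {0,2}.
δ(0,b) = {1,2}; δ(2,b) = {0}.
Union: {0,1,2}.
After b: {0,1,2}.

{0,1,2}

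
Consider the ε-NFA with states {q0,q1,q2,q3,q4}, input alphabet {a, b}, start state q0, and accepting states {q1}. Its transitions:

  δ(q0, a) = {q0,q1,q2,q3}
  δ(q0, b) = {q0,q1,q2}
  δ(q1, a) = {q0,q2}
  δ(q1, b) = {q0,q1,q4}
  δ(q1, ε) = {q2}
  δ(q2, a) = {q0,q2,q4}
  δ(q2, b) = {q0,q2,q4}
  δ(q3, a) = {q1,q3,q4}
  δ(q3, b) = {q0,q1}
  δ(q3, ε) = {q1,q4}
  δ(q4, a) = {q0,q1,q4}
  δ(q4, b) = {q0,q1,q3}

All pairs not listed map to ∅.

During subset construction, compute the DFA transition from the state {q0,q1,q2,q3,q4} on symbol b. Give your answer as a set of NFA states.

{q0,q1,q2,q3,q4}

δ(q0,b) = {q0,q1,q2}; δ(q1,b) = {q0,q1,q4}; δ(q2,b) = {q0,q2,q4}; δ(q3,b) = {q0,q1}; δ(q4,b) = {q0,q1,q3}.
Union: {q0,q1,q2,q3,q4}.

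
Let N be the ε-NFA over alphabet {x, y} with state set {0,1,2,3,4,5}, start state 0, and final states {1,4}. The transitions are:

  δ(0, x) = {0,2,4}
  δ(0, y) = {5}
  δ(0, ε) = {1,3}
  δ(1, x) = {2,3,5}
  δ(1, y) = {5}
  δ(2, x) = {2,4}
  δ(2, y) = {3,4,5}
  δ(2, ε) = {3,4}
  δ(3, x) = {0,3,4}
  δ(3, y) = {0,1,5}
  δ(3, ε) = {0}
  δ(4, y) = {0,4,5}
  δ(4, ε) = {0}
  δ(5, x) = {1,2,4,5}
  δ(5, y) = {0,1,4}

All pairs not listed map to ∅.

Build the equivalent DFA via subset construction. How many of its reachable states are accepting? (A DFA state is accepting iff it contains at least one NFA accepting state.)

4

Start state of the DFA: {0,1,3} (ε-closure of the NFA start).
{0,1,3} --x--> {0,1,2,3,4,5}  [new]
{0,1,3} --y--> {0,1,3,5}  [new]
{0,1,2,3,4,5} --x--> {0,1,2,3,4,5}  [seen]
{0,1,2,3,4,5} --y--> {0,1,3,4,5}  [new]
{0,1,3,5} --x--> {0,1,2,3,4,5}  [seen]
{0,1,3,5} --y--> {0,1,3,4,5}  [seen]
{0,1,3,4,5} --x--> {0,1,2,3,4,5}  [seen]
{0,1,3,4,5} --y--> {0,1,3,4,5}  [seen]
Reachable DFA states: {0,1,3}, {0,1,2,3,4,5}, {0,1,3,5}, {0,1,3,4,5}.
Accepting DFA states (contain an NFA accepting state): {0,1,3}, {0,1,2,3,4,5}, {0,1,3,5}, {0,1,3,4,5}.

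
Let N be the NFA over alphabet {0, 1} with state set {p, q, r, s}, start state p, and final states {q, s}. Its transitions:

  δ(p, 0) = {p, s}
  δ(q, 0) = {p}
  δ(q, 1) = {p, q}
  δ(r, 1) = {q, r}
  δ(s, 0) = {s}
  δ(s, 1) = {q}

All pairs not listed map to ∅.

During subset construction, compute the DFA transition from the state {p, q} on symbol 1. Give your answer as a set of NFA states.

δ(p,1) = ∅; δ(q,1) = {p, q}.
Union: {p, q}.

{p, q}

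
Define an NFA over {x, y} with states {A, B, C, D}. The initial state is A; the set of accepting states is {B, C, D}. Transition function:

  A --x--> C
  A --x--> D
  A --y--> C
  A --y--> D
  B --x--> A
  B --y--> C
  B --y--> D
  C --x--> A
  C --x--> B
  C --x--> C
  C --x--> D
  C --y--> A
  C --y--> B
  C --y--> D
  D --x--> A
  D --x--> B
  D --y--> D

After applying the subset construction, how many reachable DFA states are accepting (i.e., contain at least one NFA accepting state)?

Start state of the DFA: {A}.
{A} --x--> {C, D}  [new]
{A} --y--> {C, D}  [seen]
{C, D} --x--> {A, B, C, D}  [new]
{C, D} --y--> {A, B, D}  [new]
{A, B, C, D} --x--> {A, B, C, D}  [seen]
{A, B, C, D} --y--> {A, B, C, D}  [seen]
{A, B, D} --x--> {A, B, C, D}  [seen]
{A, B, D} --y--> {C, D}  [seen]
Reachable DFA states: {A}, {C, D}, {A, B, C, D}, {A, B, D}.
Accepting DFA states (contain an NFA accepting state): {C, D}, {A, B, C, D}, {A, B, D}.

3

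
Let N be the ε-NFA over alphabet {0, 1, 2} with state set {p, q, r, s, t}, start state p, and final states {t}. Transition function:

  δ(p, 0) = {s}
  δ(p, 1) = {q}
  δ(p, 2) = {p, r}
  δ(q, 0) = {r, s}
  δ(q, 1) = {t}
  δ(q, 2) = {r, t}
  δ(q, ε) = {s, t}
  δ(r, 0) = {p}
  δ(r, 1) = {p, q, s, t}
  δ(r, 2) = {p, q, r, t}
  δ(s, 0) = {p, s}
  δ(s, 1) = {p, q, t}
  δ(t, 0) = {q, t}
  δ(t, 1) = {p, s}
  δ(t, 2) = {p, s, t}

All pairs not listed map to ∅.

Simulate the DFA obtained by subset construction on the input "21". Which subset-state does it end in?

Start: {p}.
δ(p,2) = {p, r}.
Union: {p, r}.
After 2: {p, r}.
δ(p,1) = {q}; δ(r,1) = {p, q, s, t}.
Union: {p, q, s, t}.
After 1: {p, q, s, t}.

{p, q, s, t}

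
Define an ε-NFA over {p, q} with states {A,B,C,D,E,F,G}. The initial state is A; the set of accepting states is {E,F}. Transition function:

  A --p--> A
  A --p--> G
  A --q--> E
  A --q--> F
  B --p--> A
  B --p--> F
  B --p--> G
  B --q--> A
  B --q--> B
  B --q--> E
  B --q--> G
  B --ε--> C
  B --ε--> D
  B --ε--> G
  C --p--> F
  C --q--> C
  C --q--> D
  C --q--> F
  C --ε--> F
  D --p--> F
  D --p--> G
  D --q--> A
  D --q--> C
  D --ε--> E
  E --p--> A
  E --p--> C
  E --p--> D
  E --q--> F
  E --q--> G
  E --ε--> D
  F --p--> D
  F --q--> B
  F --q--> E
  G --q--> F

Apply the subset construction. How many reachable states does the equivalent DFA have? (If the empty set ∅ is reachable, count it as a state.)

Start state of the DFA: {A} (ε-closure of the NFA start).
{A} --p--> {A,G}  [new]
{A} --q--> {D,E,F}  [new]
{A,G} --p--> {A,G}  [seen]
{A,G} --q--> {D,E,F}  [seen]
{D,E,F} --p--> {A,C,D,E,F,G}  [new]
{D,E,F} --q--> {A,B,C,D,E,F,G}  [new]
{A,C,D,E,F,G} --p--> {A,C,D,E,F,G}  [seen]
{A,C,D,E,F,G} --q--> {A,B,C,D,E,F,G}  [seen]
{A,B,C,D,E,F,G} --p--> {A,C,D,E,F,G}  [seen]
{A,B,C,D,E,F,G} --q--> {A,B,C,D,E,F,G}  [seen]
Reachable DFA states: {A}, {A,G}, {D,E,F}, {A,C,D,E,F,G}, {A,B,C,D,E,F,G}.

5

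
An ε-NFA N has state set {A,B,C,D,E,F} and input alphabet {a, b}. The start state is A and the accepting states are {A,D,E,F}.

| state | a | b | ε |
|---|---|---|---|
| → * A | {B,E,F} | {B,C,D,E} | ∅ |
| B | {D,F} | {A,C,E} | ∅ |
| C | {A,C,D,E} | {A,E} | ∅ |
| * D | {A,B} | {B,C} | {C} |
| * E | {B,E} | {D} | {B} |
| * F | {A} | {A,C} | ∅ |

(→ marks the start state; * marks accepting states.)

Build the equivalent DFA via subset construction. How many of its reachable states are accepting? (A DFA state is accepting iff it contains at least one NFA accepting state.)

5

Start state of the DFA: {A} (ε-closure of the NFA start).
{A} --a--> {B,E,F}  [new]
{A} --b--> {B,C,D,E}  [new]
{B,E,F} --a--> {A,B,C,D,E,F}  [new]
{B,E,F} --b--> {A,B,C,D,E}  [new]
{B,C,D,E} --a--> {A,B,C,D,E,F}  [seen]
{B,C,D,E} --b--> {A,B,C,D,E}  [seen]
{A,B,C,D,E,F} --a--> {A,B,C,D,E,F}  [seen]
{A,B,C,D,E,F} --b--> {A,B,C,D,E}  [seen]
{A,B,C,D,E} --a--> {A,B,C,D,E,F}  [seen]
{A,B,C,D,E} --b--> {A,B,C,D,E}  [seen]
Reachable DFA states: {A}, {B,E,F}, {B,C,D,E}, {A,B,C,D,E,F}, {A,B,C,D,E}.
Accepting DFA states (contain an NFA accepting state): {A}, {B,E,F}, {B,C,D,E}, {A,B,C,D,E,F}, {A,B,C,D,E}.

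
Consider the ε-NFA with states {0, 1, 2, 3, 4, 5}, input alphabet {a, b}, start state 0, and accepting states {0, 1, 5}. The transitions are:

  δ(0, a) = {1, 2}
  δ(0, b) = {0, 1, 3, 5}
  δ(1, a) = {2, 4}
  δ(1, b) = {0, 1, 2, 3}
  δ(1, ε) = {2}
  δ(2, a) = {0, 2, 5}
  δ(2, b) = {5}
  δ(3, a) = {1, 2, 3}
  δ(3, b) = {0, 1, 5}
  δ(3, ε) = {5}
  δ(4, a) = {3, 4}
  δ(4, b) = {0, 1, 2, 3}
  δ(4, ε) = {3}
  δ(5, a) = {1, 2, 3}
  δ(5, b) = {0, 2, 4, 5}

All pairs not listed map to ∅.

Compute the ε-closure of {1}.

{1, 2}

Begin with {1}.
1 →ε {2}; add 2.
ε-closure = {1, 2}.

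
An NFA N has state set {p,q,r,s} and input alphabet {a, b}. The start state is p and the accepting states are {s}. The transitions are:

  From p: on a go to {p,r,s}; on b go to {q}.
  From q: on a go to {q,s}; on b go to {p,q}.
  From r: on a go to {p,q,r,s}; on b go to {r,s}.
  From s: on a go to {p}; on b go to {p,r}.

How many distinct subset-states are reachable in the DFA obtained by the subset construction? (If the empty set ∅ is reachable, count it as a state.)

8

Start state of the DFA: {p}.
{p} --a--> {p,r,s}  [new]
{p} --b--> {q}  [new]
{p,r,s} --a--> {p,q,r,s}  [new]
{p,r,s} --b--> {p,q,r,s}  [seen]
{q} --a--> {q,s}  [new]
{q} --b--> {p,q}  [new]
{p,q,r,s} --a--> {p,q,r,s}  [seen]
{p,q,r,s} --b--> {p,q,r,s}  [seen]
{q,s} --a--> {p,q,s}  [new]
{q,s} --b--> {p,q,r}  [new]
{p,q} --a--> {p,q,r,s}  [seen]
{p,q} --b--> {p,q}  [seen]
{p,q,s} --a--> {p,q,r,s}  [seen]
{p,q,s} --b--> {p,q,r}  [seen]
{p,q,r} --a--> {p,q,r,s}  [seen]
{p,q,r} --b--> {p,q,r,s}  [seen]
Reachable DFA states: {p}, {p,r,s}, {q}, {p,q,r,s}, {q,s}, {p,q}, {p,q,s}, {p,q,r}.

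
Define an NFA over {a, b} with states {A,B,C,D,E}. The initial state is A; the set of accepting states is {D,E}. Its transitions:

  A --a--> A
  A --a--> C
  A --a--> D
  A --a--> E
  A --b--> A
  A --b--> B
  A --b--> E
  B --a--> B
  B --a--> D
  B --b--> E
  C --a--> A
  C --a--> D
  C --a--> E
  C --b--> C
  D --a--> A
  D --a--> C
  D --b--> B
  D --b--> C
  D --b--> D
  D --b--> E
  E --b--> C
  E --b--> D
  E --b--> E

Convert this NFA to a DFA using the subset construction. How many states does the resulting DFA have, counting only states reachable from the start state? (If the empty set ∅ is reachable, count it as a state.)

4

Start state of the DFA: {A}.
{A} --a--> {A,C,D,E}  [new]
{A} --b--> {A,B,E}  [new]
{A,C,D,E} --a--> {A,C,D,E}  [seen]
{A,C,D,E} --b--> {A,B,C,D,E}  [new]
{A,B,E} --a--> {A,B,C,D,E}  [seen]
{A,B,E} --b--> {A,B,C,D,E}  [seen]
{A,B,C,D,E} --a--> {A,B,C,D,E}  [seen]
{A,B,C,D,E} --b--> {A,B,C,D,E}  [seen]
Reachable DFA states: {A}, {A,C,D,E}, {A,B,E}, {A,B,C,D,E}.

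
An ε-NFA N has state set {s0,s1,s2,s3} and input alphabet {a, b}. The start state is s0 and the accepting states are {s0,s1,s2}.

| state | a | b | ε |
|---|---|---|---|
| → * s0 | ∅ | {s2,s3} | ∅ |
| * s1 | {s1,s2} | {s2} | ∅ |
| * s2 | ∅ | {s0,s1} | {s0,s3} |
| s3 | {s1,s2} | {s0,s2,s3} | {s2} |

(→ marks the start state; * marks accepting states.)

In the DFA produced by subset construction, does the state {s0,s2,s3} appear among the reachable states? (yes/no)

yes

Start state of the DFA: {s0} (ε-closure of the NFA start).
{s0} --a--> ∅  [new]
{s0} --b--> {s0,s2,s3}  [new]
∅ --a--> ∅  [seen]
∅ --b--> ∅  [seen]
{s0,s2,s3} --a--> {s0,s1,s2,s3}  [new]
{s0,s2,s3} --b--> {s0,s1,s2,s3}  [seen]
{s0,s1,s2,s3} --a--> {s0,s1,s2,s3}  [seen]
{s0,s1,s2,s3} --b--> {s0,s1,s2,s3}  [seen]
Reachable DFA states: {s0}, ∅, {s0,s2,s3}, {s0,s1,s2,s3}.
{s0,s2,s3} is among them.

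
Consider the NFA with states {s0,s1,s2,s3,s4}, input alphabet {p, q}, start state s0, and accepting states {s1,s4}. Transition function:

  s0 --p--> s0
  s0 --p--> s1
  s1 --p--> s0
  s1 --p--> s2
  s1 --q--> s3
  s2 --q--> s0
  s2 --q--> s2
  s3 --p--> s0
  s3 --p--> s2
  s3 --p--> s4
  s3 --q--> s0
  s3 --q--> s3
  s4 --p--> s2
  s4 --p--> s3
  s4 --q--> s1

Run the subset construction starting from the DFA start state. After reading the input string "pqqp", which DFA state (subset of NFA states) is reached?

{s0,s1,s2,s4}

Start: {s0}.
δ(s0,p) = {s0,s1}.
Union: {s0,s1}.
After p: {s0,s1}.
δ(s0,q) = ∅; δ(s1,q) = {s3}.
Union: {s3}.
After q: {s3}.
δ(s3,q) = {s0,s3}.
Union: {s0,s3}.
After q: {s0,s3}.
δ(s0,p) = {s0,s1}; δ(s3,p) = {s0,s2,s4}.
Union: {s0,s1,s2,s4}.
After p: {s0,s1,s2,s4}.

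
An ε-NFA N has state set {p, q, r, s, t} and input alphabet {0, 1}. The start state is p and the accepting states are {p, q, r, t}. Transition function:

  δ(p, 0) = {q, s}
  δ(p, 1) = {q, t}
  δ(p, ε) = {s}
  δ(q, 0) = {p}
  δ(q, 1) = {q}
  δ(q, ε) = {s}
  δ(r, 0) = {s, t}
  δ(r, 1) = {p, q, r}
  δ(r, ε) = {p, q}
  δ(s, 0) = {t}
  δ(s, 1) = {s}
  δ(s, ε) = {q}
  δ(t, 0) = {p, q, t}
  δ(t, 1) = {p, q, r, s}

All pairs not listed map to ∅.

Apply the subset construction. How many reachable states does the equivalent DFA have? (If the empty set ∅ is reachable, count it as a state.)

5

Start state of the DFA: {p, q, s} (ε-closure of the NFA start).
{p, q, s} --0--> {p, q, s, t}  [new]
{p, q, s} --1--> {q, s, t}  [new]
{p, q, s, t} --0--> {p, q, s, t}  [seen]
{p, q, s, t} --1--> {p, q, r, s, t}  [new]
{q, s, t} --0--> {p, q, s, t}  [seen]
{q, s, t} --1--> {p, q, r, s}  [new]
{p, q, r, s, t} --0--> {p, q, s, t}  [seen]
{p, q, r, s, t} --1--> {p, q, r, s, t}  [seen]
{p, q, r, s} --0--> {p, q, s, t}  [seen]
{p, q, r, s} --1--> {p, q, r, s, t}  [seen]
Reachable DFA states: {p, q, s}, {p, q, s, t}, {q, s, t}, {p, q, r, s, t}, {p, q, r, s}.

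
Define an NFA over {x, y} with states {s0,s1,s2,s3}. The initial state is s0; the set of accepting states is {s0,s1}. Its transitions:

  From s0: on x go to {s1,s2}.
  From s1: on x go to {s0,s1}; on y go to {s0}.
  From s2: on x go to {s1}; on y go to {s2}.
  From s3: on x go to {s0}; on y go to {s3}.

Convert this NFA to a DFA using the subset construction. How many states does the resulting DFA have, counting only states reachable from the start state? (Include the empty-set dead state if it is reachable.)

8

Start state of the DFA: {s0}.
{s0} --x--> {s1,s2}  [new]
{s0} --y--> ∅  [new]
{s1,s2} --x--> {s0,s1}  [new]
{s1,s2} --y--> {s0,s2}  [new]
∅ --x--> ∅  [seen]
∅ --y--> ∅  [seen]
{s0,s1} --x--> {s0,s1,s2}  [new]
{s0,s1} --y--> {s0}  [seen]
{s0,s2} --x--> {s1,s2}  [seen]
{s0,s2} --y--> {s2}  [new]
{s0,s1,s2} --x--> {s0,s1,s2}  [seen]
{s0,s1,s2} --y--> {s0,s2}  [seen]
{s2} --x--> {s1}  [new]
{s2} --y--> {s2}  [seen]
{s1} --x--> {s0,s1}  [seen]
{s1} --y--> {s0}  [seen]
Reachable DFA states: {s0}, {s1,s2}, ∅, {s0,s1}, {s0,s2}, {s0,s1,s2}, {s2}, {s1}.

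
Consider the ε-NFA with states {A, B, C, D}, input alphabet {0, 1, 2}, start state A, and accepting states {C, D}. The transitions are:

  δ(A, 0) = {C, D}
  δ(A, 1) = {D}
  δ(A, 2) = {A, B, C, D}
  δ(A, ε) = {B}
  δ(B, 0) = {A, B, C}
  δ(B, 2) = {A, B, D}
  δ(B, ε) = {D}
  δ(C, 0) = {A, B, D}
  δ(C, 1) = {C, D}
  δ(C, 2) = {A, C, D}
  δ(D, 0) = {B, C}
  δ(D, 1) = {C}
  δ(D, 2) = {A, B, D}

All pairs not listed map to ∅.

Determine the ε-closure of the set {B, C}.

Begin with {B, C}.
B →ε {D}; add D.
ε-closure = {B, C, D}.

{B, C, D}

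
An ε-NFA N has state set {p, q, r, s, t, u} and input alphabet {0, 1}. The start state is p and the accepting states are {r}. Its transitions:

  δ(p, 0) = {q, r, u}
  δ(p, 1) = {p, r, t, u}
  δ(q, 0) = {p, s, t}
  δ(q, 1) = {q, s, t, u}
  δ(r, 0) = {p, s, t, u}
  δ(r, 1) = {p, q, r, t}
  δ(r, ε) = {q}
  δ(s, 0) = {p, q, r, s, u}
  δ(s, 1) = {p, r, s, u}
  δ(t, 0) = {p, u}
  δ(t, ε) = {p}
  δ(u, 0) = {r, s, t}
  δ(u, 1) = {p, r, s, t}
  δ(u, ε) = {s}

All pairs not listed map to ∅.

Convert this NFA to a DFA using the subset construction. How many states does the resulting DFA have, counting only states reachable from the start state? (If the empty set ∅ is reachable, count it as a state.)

Start state of the DFA: {p} (ε-closure of the NFA start).
{p} --0--> {q, r, s, u}  [new]
{p} --1--> {p, q, r, s, t, u}  [new]
{q, r, s, u} --0--> {p, q, r, s, t, u}  [seen]
{q, r, s, u} --1--> {p, q, r, s, t, u}  [seen]
{p, q, r, s, t, u} --0--> {p, q, r, s, t, u}  [seen]
{p, q, r, s, t, u} --1--> {p, q, r, s, t, u}  [seen]
Reachable DFA states: {p}, {q, r, s, u}, {p, q, r, s, t, u}.

3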